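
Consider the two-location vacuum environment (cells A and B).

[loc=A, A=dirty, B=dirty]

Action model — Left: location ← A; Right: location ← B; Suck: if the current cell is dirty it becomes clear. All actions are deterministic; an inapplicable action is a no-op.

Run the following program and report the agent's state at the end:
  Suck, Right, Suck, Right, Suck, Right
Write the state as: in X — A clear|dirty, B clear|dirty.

1) do Suck; now in A — A clear, B dirty
2) do Right; now in B — A clear, B dirty
3) do Suck; now in B — A clear, B clear
4) do Right; now in B — A clear, B clear
5) do Suck; now in B — A clear, B clear
6) do Right; now in B — A clear, B clear

in B — A clear, B clear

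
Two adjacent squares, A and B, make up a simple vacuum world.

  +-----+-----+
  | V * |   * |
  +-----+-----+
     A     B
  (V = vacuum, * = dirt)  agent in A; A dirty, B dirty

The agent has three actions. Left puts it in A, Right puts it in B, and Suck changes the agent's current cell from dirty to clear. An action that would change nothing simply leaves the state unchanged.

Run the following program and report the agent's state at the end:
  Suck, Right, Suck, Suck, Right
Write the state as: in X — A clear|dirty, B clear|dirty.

t=1 Suck ⇒ in A — A clear, B dirty
t=2 Right ⇒ in B — A clear, B dirty
t=3 Suck ⇒ in B — A clear, B clear
t=4 Suck ⇒ in B — A clear, B clear
t=5 Right ⇒ in B — A clear, B clear

in B — A clear, B clear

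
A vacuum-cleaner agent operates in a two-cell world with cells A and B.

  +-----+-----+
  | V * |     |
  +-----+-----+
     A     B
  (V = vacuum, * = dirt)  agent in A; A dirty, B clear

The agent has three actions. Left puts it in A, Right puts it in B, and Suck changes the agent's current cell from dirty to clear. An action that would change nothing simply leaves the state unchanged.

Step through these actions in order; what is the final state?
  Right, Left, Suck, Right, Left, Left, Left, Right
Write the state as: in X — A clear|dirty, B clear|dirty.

in B — A clear, B clear

1) do Right; now in B — A dirty, B clear
2) do Left; now in A — A dirty, B clear
3) do Suck; now in A — A clear, B clear
4) do Right; now in B — A clear, B clear
5) do Left; now in A — A clear, B clear
6) do Left; now in A — A clear, B clear
7) do Left; now in A — A clear, B clear
8) do Right; now in B — A clear, B clear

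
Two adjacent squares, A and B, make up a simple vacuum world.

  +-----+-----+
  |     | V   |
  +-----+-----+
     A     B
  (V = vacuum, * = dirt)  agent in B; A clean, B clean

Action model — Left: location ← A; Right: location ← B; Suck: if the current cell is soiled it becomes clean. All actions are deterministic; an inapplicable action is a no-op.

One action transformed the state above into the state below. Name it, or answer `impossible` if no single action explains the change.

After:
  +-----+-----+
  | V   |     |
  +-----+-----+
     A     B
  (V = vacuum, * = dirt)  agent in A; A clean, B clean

try  Left: (A; A:clean, B:clean)  ← match
try Right: (B; A:clean, B:clean)
try  Suck: (B; A:clean, B:clean)

Left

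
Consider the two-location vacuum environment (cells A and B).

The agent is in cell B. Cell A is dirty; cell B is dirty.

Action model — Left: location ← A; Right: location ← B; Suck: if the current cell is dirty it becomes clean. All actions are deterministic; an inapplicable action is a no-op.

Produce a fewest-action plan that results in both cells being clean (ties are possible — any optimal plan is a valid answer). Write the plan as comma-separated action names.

1) do Suck; now (B; A:dirty, B:clean)
2) do Left; now (A; A:dirty, B:clean)
3) do Suck; now (A; A:clean, B:clean)
min 3: Suck B + move + Suck A

Suck, Left, Suck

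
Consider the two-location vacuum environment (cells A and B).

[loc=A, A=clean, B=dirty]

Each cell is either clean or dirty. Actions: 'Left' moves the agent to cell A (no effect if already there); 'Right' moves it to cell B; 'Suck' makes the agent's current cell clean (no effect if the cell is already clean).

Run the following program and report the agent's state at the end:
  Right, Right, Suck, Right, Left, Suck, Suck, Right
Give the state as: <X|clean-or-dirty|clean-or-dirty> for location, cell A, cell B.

<B|clean|clean>

Right (#1): <B|clean|dirty>
Right (#2): <B|clean|dirty>
Suck (#3): <B|clean|clean>
Right (#4): <B|clean|clean>
Left (#5): <A|clean|clean>
Suck (#6): <A|clean|clean>
Suck (#7): <A|clean|clean>
Right (#8): <B|clean|clean>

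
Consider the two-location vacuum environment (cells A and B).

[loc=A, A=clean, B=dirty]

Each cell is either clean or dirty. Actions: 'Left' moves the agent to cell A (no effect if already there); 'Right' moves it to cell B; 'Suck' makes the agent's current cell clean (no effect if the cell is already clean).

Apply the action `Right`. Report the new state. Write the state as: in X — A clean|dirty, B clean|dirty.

in B — A clean, B dirty

start: in A — A clean, B dirty
1. Right → in B — A clean, B dirty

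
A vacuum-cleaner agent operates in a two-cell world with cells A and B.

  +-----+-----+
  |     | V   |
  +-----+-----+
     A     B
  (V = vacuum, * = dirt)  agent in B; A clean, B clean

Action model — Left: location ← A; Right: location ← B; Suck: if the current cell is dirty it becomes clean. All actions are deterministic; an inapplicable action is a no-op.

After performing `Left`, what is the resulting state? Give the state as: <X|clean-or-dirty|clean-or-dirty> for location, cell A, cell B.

start: <B|clean|clean>
[1] after Left: <A|clean|clean>

<A|clean|clean>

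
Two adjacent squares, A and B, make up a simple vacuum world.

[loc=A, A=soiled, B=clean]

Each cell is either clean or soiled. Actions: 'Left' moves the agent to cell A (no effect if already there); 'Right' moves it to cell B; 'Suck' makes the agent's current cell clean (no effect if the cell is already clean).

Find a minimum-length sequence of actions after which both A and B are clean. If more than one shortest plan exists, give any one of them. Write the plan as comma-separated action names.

1. Suck → in A — A clean, B clean
min 1: A is soiled, one Suck

Suck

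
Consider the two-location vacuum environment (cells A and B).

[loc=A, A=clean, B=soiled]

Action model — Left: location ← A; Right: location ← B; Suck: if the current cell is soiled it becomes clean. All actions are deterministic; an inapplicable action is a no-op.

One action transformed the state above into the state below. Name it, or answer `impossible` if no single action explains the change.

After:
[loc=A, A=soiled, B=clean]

try  Left: loc=A A=clean B=soiled
try Right: loc=B A=clean B=soiled
try  Suck: loc=A A=clean B=soiled
no single action produces the after-state

impossible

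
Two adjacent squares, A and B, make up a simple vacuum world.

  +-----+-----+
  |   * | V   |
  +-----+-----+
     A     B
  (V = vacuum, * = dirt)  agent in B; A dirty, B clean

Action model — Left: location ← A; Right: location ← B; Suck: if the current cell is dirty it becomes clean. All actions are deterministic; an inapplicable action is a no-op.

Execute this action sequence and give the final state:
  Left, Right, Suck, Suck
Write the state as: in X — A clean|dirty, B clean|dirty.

1) do Left; now in A — A dirty, B clean
2) do Right; now in B — A dirty, B clean
3) do Suck; now in B — A dirty, B clean
4) do Suck; now in B — A dirty, B clean

in B — A dirty, B clean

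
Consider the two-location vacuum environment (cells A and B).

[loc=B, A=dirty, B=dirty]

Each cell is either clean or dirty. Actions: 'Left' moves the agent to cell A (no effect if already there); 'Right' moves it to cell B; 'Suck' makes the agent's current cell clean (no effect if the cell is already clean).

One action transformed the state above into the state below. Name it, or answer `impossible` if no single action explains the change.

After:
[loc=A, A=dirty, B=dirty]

try  Left: (A; A:dirty, B:dirty)  ← match
try Right: (B; A:dirty, B:dirty)
try  Suck: (B; A:dirty, B:clean)

Left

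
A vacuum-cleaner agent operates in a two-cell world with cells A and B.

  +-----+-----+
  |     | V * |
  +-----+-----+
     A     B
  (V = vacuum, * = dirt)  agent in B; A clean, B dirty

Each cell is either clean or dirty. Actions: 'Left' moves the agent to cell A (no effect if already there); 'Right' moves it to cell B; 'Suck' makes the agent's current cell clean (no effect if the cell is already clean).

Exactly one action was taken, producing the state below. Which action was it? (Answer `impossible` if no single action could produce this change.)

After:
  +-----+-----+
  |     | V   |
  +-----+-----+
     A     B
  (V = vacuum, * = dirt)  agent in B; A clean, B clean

try  Left: (A; A:clean, B:dirty)
try Right: (B; A:clean, B:dirty)
try  Suck: (B; A:clean, B:clean)  ← match

Suck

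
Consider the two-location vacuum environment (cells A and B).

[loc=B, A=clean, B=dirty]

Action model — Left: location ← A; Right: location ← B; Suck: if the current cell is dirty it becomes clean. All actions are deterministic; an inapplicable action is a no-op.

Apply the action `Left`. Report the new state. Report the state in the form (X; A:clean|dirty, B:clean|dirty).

(A; A:clean, B:dirty)

start: (B; A:clean, B:dirty)
1. Left → (A; A:clean, B:dirty)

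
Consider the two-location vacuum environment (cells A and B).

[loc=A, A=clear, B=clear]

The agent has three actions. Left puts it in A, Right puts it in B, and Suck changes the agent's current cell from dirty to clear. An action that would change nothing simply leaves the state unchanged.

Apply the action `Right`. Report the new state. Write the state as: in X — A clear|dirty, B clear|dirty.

start: in A — A clear, B clear
1) do Right; now in B — A clear, B clear

in B — A clear, B clear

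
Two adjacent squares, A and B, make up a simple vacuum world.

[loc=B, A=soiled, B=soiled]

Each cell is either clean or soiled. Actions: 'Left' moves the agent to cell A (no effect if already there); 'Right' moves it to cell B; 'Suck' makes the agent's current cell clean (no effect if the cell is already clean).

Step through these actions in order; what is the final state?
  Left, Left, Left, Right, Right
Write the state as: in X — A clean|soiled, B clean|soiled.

[1] after Left: in A — A soiled, B soiled
[2] after Left: in A — A soiled, B soiled
[3] after Left: in A — A soiled, B soiled
[4] after Right: in B — A soiled, B soiled
[5] after Right: in B — A soiled, B soiled

in B — A soiled, B soiled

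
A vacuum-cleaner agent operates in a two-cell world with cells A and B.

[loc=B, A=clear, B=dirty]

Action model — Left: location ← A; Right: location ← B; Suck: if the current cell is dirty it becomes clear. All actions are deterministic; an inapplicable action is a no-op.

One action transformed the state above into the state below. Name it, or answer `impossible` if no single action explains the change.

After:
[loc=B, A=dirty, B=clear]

try  Left: <A|clear|dirty>
try Right: <B|clear|dirty>
try  Suck: <B|clear|clear>
no single action produces the after-state

impossible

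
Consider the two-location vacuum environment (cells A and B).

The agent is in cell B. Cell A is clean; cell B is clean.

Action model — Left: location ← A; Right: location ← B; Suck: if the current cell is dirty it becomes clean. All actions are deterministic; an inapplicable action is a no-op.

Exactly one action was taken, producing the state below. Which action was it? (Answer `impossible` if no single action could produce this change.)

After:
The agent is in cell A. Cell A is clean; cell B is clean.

try  Left: <A|clean|clean>  ← match
try Right: <B|clean|clean>
try  Suck: <B|clean|clean>

Left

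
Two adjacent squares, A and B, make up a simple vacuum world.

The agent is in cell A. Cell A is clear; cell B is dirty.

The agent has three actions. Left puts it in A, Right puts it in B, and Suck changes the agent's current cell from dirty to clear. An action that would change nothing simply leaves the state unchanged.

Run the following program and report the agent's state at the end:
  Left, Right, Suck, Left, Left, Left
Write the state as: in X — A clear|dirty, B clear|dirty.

in A — A clear, B clear

step 1/6 (Left): in A — A clear, B dirty
step 2/6 (Right): in B — A clear, B dirty
step 3/6 (Suck): in B — A clear, B clear
step 4/6 (Left): in A — A clear, B clear
step 5/6 (Left): in A — A clear, B clear
step 6/6 (Left): in A — A clear, B clear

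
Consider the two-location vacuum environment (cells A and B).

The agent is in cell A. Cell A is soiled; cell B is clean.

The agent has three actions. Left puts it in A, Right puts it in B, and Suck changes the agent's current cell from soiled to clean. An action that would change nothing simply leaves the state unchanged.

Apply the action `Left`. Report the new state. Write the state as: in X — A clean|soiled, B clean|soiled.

start: in A — A soiled, B clean
1) do Left; now in A — A soiled, B clean

in A — A soiled, B clean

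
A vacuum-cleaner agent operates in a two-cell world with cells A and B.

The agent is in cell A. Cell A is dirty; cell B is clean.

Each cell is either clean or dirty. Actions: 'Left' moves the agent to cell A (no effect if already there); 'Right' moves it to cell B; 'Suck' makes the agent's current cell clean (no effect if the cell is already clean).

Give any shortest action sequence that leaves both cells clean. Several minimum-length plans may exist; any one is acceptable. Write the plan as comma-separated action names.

Suck

step 1/1 (Suck): (A; A:clean, B:clean)
min 1: A is dirty, one Suck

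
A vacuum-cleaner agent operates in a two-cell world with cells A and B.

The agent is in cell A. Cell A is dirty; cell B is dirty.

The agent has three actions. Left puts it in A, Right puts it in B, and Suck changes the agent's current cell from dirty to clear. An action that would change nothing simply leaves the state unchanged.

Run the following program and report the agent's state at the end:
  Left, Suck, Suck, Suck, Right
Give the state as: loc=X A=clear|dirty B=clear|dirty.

1) do Left; now loc=A A=dirty B=dirty
2) do Suck; now loc=A A=clear B=dirty
3) do Suck; now loc=A A=clear B=dirty
4) do Suck; now loc=A A=clear B=dirty
5) do Right; now loc=B A=clear B=dirty

loc=B A=clear B=dirty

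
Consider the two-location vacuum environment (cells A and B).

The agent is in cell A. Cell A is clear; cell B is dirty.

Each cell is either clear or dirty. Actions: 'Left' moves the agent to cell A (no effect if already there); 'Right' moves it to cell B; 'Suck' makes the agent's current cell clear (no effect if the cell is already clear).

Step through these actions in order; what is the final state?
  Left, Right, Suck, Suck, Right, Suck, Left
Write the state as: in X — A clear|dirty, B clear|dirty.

in A — A clear, B clear

1. Left → in A — A clear, B dirty
2. Right → in B — A clear, B dirty
3. Suck → in B — A clear, B clear
4. Suck → in B — A clear, B clear
5. Right → in B — A clear, B clear
6. Suck → in B — A clear, B clear
7. Left → in A — A clear, B clear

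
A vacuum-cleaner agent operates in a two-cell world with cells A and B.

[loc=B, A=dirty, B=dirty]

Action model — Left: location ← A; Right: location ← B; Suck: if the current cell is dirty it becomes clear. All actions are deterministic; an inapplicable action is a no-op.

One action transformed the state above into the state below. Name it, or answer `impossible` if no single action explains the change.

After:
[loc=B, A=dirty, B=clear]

Suck

try  Left: <A|dirty|dirty>
try Right: <B|dirty|dirty>
try  Suck: <B|dirty|clear>  ← match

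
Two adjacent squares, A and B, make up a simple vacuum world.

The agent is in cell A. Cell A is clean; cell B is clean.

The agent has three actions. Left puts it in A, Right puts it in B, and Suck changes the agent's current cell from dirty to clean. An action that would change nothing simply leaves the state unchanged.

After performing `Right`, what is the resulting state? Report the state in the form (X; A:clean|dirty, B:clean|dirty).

start: (A; A:clean, B:clean)
t=1 Right ⇒ (B; A:clean, B:clean)

(B; A:clean, B:clean)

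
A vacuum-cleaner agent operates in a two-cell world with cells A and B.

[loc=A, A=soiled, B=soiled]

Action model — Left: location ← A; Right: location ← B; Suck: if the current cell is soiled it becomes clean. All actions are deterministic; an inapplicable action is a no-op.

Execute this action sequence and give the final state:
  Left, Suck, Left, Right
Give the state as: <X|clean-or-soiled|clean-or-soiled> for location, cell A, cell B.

step 1/4 (Left): <A|soiled|soiled>
step 2/4 (Suck): <A|clean|soiled>
step 3/4 (Left): <A|clean|soiled>
step 4/4 (Right): <B|clean|soiled>

<B|clean|soiled>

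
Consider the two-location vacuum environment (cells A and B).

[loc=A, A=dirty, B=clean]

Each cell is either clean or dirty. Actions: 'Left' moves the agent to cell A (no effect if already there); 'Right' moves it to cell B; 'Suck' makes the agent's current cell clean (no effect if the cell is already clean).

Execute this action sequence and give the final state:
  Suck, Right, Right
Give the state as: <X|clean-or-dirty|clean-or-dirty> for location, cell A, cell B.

1. Suck → <A|clean|clean>
2. Right → <B|clean|clean>
3. Right → <B|clean|clean>

<B|clean|clean>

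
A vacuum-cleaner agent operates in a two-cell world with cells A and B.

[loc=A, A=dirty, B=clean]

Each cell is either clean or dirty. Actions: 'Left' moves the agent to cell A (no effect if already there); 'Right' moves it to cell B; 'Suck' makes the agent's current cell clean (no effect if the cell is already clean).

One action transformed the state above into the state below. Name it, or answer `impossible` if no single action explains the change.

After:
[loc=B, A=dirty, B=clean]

Right

try  Left: loc=A A=dirty B=clean
try Right: loc=B A=dirty B=clean  ← match
try  Suck: loc=A A=clean B=clean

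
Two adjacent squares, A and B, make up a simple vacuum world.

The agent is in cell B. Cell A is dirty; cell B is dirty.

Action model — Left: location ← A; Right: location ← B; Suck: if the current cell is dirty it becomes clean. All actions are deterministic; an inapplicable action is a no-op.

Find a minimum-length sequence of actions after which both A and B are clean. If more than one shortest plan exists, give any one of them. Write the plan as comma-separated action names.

Suck, Left, Suck

step 1/3 (Suck): loc=B A=dirty B=clean
step 2/3 (Left): loc=A A=dirty B=clean
step 3/3 (Suck): loc=A A=clean B=clean
min 3: Suck B + move + Suck A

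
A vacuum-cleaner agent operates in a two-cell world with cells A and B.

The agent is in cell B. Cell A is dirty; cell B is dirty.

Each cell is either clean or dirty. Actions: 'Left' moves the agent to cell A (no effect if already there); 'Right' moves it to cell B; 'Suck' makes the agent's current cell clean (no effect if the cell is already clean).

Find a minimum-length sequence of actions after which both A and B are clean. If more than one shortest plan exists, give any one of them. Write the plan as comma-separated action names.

Suck, Left, Suck

[1] after Suck: in B — A dirty, B clean
[2] after Left: in A — A dirty, B clean
[3] after Suck: in A — A clean, B clean
min 3: Suck B + move + Suck A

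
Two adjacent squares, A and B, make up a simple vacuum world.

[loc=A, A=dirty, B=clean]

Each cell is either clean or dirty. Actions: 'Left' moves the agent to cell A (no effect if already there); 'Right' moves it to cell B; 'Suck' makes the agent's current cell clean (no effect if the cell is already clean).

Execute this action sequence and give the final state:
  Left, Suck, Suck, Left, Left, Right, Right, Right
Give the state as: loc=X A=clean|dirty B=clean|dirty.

loc=B A=clean B=clean

[1] after Left: loc=A A=dirty B=clean
[2] after Suck: loc=A A=clean B=clean
[3] after Suck: loc=A A=clean B=clean
[4] after Left: loc=A A=clean B=clean
[5] after Left: loc=A A=clean B=clean
[6] after Right: loc=B A=clean B=clean
[7] after Right: loc=B A=clean B=clean
[8] after Right: loc=B A=clean B=clean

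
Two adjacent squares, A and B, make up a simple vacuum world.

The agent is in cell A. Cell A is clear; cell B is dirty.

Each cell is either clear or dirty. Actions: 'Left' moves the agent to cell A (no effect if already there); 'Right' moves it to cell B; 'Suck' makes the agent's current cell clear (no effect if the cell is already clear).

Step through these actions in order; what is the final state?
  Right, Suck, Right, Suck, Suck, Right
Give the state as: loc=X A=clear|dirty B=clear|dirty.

Right (#1): loc=B A=clear B=dirty
Suck (#2): loc=B A=clear B=clear
Right (#3): loc=B A=clear B=clear
Suck (#4): loc=B A=clear B=clear
Suck (#5): loc=B A=clear B=clear
Right (#6): loc=B A=clear B=clear

loc=B A=clear B=clear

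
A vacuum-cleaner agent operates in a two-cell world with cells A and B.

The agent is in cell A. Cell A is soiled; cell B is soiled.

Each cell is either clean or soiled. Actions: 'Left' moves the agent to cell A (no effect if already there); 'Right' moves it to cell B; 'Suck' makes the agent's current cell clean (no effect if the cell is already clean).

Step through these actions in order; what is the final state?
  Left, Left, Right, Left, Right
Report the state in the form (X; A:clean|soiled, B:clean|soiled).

(B; A:soiled, B:soiled)

1. Left → (A; A:soiled, B:soiled)
2. Left → (A; A:soiled, B:soiled)
3. Right → (B; A:soiled, B:soiled)
4. Left → (A; A:soiled, B:soiled)
5. Right → (B; A:soiled, B:soiled)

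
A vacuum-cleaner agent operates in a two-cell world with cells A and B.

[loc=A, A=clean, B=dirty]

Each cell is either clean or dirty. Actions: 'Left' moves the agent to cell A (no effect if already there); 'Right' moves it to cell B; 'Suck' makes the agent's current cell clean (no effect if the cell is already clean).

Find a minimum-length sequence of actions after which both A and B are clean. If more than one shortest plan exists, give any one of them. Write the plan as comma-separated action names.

Right (#1): (B; A:clean, B:dirty)
Suck (#2): (B; A:clean, B:clean)
min 2: go B then Suck

Right, Suck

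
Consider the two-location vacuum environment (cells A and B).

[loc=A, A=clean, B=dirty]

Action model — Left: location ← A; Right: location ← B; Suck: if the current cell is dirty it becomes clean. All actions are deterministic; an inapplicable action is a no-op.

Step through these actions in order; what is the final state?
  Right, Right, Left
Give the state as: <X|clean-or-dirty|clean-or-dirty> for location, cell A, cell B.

Right (#1): <B|clean|dirty>
Right (#2): <B|clean|dirty>
Left (#3): <A|clean|dirty>

<A|clean|dirty>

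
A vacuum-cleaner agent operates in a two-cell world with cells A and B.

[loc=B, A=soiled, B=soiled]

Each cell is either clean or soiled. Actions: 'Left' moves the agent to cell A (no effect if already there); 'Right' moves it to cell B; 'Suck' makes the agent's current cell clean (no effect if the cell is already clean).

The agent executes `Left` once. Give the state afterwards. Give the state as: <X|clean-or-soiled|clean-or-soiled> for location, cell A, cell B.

<A|soiled|soiled>

start: <B|soiled|soiled>
[1] after Left: <A|soiled|soiled>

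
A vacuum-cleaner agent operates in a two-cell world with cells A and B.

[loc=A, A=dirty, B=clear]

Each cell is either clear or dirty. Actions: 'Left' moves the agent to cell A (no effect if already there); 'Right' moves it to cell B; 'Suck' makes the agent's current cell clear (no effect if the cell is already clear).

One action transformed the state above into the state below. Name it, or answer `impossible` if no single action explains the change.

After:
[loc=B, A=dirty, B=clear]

Right

try  Left: (A; A:dirty, B:clear)
try Right: (B; A:dirty, B:clear)  ← match
try  Suck: (A; A:clear, B:clear)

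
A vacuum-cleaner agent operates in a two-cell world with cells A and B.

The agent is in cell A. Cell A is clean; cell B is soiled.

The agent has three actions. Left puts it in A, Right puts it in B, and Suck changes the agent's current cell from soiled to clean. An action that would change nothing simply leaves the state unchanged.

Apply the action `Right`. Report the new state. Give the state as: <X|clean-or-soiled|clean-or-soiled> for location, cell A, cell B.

start: <A|clean|soiled>
[1] after Right: <B|clean|soiled>

<B|clean|soiled>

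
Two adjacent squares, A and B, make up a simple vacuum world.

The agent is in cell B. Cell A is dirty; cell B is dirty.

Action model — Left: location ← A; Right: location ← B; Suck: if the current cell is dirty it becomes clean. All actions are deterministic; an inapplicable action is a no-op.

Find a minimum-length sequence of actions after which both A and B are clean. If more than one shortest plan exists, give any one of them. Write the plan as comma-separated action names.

Suck, Left, Suck

Suck (#1): (B; A:dirty, B:clean)
Left (#2): (A; A:dirty, B:clean)
Suck (#3): (A; A:clean, B:clean)
min 3: Suck B + move + Suck A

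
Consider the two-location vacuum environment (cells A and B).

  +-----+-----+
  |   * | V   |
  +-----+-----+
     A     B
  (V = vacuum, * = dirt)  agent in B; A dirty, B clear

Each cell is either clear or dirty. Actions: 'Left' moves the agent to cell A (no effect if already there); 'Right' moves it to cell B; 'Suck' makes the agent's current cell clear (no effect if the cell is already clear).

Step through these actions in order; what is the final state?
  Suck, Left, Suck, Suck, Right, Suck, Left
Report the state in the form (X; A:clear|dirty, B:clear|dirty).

1. Suck → (B; A:dirty, B:clear)
2. Left → (A; A:dirty, B:clear)
3. Suck → (A; A:clear, B:clear)
4. Suck → (A; A:clear, B:clear)
5. Right → (B; A:clear, B:clear)
6. Suck → (B; A:clear, B:clear)
7. Left → (A; A:clear, B:clear)

(A; A:clear, B:clear)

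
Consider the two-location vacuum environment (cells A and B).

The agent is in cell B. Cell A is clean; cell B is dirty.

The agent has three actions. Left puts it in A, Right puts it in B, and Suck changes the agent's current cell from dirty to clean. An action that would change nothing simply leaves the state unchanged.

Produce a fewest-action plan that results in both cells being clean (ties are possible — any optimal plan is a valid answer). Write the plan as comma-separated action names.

Suck

Suck (#1): (B; A:clean, B:clean)
min 1: B is dirty, one Suck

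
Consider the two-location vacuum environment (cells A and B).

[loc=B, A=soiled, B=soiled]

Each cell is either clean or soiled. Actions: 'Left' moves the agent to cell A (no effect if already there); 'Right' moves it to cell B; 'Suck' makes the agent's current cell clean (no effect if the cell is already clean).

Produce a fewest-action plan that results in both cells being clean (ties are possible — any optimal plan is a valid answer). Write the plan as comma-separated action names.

Suck, Left, Suck

step 1/3 (Suck): loc=B A=soiled B=clean
step 2/3 (Left): loc=A A=soiled B=clean
step 3/3 (Suck): loc=A A=clean B=clean
min 3: Suck B + move + Suck A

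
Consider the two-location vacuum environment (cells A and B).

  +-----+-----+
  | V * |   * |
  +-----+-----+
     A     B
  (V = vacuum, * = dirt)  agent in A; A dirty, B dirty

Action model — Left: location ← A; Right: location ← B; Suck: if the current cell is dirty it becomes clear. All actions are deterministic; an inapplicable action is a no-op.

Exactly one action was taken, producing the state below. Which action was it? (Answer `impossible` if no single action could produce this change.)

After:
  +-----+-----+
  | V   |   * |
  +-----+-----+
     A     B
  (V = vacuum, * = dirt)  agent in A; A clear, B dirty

try  Left: (A; A:dirty, B:dirty)
try Right: (B; A:dirty, B:dirty)
try  Suck: (A; A:clear, B:dirty)  ← match

Suck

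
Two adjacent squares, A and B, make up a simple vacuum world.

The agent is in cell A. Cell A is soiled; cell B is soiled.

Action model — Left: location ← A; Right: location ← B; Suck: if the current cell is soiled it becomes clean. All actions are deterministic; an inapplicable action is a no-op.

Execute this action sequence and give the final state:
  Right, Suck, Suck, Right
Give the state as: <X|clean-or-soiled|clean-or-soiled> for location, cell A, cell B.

Right (#1): <B|soiled|soiled>
Suck (#2): <B|soiled|clean>
Suck (#3): <B|soiled|clean>
Right (#4): <B|soiled|clean>

<B|soiled|clean>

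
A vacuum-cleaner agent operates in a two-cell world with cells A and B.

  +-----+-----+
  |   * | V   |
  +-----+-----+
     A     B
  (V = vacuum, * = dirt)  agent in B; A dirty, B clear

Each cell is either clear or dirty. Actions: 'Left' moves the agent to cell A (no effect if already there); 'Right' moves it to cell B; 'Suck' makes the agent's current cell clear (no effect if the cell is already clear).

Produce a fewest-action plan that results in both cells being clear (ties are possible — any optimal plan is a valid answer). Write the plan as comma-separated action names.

step 1/2 (Left): in A — A dirty, B clear
step 2/2 (Suck): in A — A clear, B clear
min 2: go A then Suck

Left, Suck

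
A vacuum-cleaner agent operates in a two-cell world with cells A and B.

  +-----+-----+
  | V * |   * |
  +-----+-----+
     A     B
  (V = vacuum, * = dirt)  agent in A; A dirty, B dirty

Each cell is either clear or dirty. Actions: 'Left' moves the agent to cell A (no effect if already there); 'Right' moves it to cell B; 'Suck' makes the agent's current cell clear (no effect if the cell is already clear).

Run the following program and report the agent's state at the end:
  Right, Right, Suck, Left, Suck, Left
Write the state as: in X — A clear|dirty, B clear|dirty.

1. Right → in B — A dirty, B dirty
2. Right → in B — A dirty, B dirty
3. Suck → in B — A dirty, B clear
4. Left → in A — A dirty, B clear
5. Suck → in A — A clear, B clear
6. Left → in A — A clear, B clear

in A — A clear, B clear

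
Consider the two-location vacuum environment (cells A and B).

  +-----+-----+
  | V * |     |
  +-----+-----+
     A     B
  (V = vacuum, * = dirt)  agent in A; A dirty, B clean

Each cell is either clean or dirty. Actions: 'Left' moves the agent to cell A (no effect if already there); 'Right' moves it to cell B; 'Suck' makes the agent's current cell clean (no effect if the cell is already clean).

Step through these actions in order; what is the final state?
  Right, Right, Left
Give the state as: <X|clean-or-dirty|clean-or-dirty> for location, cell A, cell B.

t=1 Right ⇒ <B|dirty|clean>
t=2 Right ⇒ <B|dirty|clean>
t=3 Left ⇒ <A|dirty|clean>

<A|dirty|clean>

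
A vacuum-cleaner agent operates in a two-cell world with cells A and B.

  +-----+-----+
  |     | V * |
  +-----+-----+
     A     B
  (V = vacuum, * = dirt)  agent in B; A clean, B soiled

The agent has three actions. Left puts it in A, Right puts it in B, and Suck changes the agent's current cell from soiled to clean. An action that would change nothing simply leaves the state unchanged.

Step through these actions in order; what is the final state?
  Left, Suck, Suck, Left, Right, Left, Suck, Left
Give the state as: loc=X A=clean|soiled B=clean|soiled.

Left (#1): loc=A A=clean B=soiled
Suck (#2): loc=A A=clean B=soiled
Suck (#3): loc=A A=clean B=soiled
Left (#4): loc=A A=clean B=soiled
Right (#5): loc=B A=clean B=soiled
Left (#6): loc=A A=clean B=soiled
Suck (#7): loc=A A=clean B=soiled
Left (#8): loc=A A=clean B=soiled

loc=A A=clean B=soiled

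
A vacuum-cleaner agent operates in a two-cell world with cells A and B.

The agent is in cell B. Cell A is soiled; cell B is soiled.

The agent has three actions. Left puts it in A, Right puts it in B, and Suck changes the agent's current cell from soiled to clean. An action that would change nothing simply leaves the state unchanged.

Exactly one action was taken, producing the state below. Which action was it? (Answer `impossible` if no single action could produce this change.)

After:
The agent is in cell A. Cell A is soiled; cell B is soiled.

try  Left: loc=A A=soiled B=soiled  ← match
try Right: loc=B A=soiled B=soiled
try  Suck: loc=B A=soiled B=clean

Left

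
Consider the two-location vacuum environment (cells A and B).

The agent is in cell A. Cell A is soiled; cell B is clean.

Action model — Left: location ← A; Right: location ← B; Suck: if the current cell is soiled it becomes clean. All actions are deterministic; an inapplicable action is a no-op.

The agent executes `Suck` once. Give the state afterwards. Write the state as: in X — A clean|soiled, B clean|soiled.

in A — A clean, B clean

start: in A — A soiled, B clean
Suck (#1): in A — A clean, B clean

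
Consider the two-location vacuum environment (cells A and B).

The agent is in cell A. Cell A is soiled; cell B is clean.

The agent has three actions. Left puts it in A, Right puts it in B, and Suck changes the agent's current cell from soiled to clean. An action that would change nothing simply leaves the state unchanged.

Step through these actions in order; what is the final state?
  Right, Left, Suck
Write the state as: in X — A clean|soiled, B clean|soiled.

in A — A clean, B clean

t=1 Right ⇒ in B — A soiled, B clean
t=2 Left ⇒ in A — A soiled, B clean
t=3 Suck ⇒ in A — A clean, B clean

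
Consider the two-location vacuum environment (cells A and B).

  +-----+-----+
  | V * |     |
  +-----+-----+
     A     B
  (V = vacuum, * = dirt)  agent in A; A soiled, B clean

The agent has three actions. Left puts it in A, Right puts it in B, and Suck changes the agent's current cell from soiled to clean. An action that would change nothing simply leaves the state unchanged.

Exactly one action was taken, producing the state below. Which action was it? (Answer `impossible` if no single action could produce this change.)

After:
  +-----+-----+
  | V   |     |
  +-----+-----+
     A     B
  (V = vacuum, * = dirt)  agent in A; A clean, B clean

Suck

try  Left: <A|soiled|clean>
try Right: <B|soiled|clean>
try  Suck: <A|clean|clean>  ← match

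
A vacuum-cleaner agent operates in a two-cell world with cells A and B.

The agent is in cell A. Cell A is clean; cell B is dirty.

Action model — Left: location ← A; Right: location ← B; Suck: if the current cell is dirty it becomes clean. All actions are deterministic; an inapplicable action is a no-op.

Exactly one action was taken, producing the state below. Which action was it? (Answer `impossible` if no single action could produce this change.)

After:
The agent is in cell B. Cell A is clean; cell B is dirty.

Right

try  Left: <A|clean|dirty>
try Right: <B|clean|dirty>  ← match
try  Suck: <A|clean|dirty>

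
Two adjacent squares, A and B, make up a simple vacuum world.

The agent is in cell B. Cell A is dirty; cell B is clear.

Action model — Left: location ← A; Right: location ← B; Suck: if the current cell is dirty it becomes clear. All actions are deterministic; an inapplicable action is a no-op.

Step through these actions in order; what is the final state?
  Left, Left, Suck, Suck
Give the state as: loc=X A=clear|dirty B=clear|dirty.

t=1 Left ⇒ loc=A A=dirty B=clear
t=2 Left ⇒ loc=A A=dirty B=clear
t=3 Suck ⇒ loc=A A=clear B=clear
t=4 Suck ⇒ loc=A A=clear B=clear

loc=A A=clear B=clear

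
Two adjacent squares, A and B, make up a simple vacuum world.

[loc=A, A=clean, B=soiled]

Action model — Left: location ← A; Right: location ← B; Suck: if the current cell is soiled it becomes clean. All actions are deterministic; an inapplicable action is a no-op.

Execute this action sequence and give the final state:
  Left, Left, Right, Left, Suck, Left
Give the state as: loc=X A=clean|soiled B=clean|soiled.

loc=A A=clean B=soiled

step 1/6 (Left): loc=A A=clean B=soiled
step 2/6 (Left): loc=A A=clean B=soiled
step 3/6 (Right): loc=B A=clean B=soiled
step 4/6 (Left): loc=A A=clean B=soiled
step 5/6 (Suck): loc=A A=clean B=soiled
step 6/6 (Left): loc=A A=clean B=soiled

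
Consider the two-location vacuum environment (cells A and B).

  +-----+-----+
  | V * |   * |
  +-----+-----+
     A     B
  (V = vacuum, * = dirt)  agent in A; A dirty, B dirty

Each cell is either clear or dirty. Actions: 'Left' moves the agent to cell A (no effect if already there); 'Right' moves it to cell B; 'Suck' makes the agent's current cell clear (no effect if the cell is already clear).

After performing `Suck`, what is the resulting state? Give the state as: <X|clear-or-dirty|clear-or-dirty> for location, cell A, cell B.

start: <A|dirty|dirty>
1. Suck → <A|clear|dirty>

<A|clear|dirty>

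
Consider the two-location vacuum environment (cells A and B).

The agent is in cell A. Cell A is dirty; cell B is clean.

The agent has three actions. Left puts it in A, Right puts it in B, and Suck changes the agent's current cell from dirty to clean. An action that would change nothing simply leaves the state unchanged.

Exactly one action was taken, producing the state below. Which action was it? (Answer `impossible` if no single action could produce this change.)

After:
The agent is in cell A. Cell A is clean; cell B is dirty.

try  Left: in A — A dirty, B clean
try Right: in B — A dirty, B clean
try  Suck: in A — A clean, B clean
no single action produces the after-state

impossible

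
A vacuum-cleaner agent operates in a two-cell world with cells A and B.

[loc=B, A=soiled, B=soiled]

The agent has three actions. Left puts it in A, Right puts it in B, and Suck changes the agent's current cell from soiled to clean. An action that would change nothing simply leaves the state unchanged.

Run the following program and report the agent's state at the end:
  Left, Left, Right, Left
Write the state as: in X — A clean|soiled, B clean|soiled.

step 1/4 (Left): in A — A soiled, B soiled
step 2/4 (Left): in A — A soiled, B soiled
step 3/4 (Right): in B — A soiled, B soiled
step 4/4 (Left): in A — A soiled, B soiled

in A — A soiled, B soiled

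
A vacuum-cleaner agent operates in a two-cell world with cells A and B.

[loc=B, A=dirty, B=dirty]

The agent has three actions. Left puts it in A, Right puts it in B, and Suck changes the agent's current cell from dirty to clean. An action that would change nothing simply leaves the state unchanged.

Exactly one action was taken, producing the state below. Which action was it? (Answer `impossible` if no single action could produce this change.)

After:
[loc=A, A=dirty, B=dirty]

try  Left: <A|dirty|dirty>  ← match
try Right: <B|dirty|dirty>
try  Suck: <B|dirty|clean>

Left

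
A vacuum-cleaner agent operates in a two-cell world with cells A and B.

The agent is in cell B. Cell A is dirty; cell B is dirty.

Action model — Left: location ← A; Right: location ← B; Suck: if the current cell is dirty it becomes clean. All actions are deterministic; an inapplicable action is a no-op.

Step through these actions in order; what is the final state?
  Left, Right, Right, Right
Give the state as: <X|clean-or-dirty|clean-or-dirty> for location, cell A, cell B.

1. Left → <A|dirty|dirty>
2. Right → <B|dirty|dirty>
3. Right → <B|dirty|dirty>
4. Right → <B|dirty|dirty>

<B|dirty|dirty>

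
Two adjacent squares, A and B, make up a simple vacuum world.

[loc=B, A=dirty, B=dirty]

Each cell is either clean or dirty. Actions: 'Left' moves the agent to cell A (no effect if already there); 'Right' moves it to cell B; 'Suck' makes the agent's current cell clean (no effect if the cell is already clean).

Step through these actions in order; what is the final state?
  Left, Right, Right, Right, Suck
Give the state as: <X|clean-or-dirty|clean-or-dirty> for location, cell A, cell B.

Left (#1): <A|dirty|dirty>
Right (#2): <B|dirty|dirty>
Right (#3): <B|dirty|dirty>
Right (#4): <B|dirty|dirty>
Suck (#5): <B|dirty|clean>

<B|dirty|clean>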